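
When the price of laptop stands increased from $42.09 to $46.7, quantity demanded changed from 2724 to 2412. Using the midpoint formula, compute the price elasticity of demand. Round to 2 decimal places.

-1.17

%ΔQ = (2412 − 2724)/[(2724 + 2412)/2] = -312/2568 ≈ -0.1215.
%Δp = (46.7 − 42.09)/[(42.09 + 46.7)/2] = 4.61/44.395 ≈ 0.1038.
Arc elasticity E = %ΔQ/%Δp ≈ -0.1215/0.1038 ≈ -1.17.
|E| > 1: demand is elastic over this range.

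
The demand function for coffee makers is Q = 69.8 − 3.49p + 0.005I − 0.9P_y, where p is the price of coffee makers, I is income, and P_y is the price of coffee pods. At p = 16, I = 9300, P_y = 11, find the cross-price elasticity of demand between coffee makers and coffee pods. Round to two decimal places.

-0.20

Substituting, Q = 69.8 − 3.49(16) + 0.005(9300) − 0.9(11) = 69.8 − 55.84 + 46.5 − 9.9 = 50.56.
∂Q/∂P_y = −0.9, so E_xy = -0.9·(11/50.56) ≈ -0.20.
E_xy < 0: the goods are complements.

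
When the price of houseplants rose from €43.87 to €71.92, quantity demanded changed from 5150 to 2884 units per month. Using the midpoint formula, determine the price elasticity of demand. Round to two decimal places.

-1.16

%ΔQ = (2884 − 5150)/[(5150 + 2884)/2] = -2266/4017 ≈ -0.5641.
%Δp = (71.92 − 43.87)/[(43.87 + 71.92)/2] = 28.05/57.895 ≈ 0.4845.
Arc elasticity E = %ΔQ/%Δp ≈ -0.5641/0.4845 ≈ -1.16.
|E| > 1: demand is elastic over this range.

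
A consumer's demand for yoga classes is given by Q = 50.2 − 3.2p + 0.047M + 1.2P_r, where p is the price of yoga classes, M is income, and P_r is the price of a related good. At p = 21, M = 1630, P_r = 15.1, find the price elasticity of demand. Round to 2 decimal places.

-0.86

Q = 50.2 − 3.2(21) + 0.047(1630) + 1.2(15.1) = 50.2 − 67.2 + 76.61 + 18.12 = 77.73.
∂Q/∂p = −3.2, so E_p = (−3.2)·(21/77.73) ≈ -0.86.
|E_p| < 1: demand is inelastic.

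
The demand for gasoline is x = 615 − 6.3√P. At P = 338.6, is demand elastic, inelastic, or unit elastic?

At P = 338.6, x = 499.0732.
dx/dP = −6.3/(2√P) = −6.3/(2·18.4011).
Point elasticity E = (dx/dP)·(P/x) = -0.1712 × 338.6/499.0732 ≈ -0.116.
|E| ≈ 0.116 < 1, so demand is inelastic.

inelastic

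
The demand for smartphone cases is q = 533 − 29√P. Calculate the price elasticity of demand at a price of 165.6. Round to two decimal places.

-1.17

At P = 165.6, q = 159.8116.
dq/dP = −29/(2√P) = −29/(2·12.8686).
Point elasticity E = (dq/dP)·(P/q) = -1.1268 × 165.6/159.8116 ≈ -1.17.
|E| > 1, so demand is elastic at this price.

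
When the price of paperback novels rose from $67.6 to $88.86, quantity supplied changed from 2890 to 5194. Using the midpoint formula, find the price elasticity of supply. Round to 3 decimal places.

%Δq = (5194 − 2890)/[(2890 + 5194)/2] = 2304/4042 ≈ 0.5700.
%ΔP = (88.86 − 67.6)/[(67.6 + 88.86)/2] = 21.26/78.23 ≈ 0.2718.
Arc elasticity E = %Δq/%ΔP ≈ 0.5700/0.2718 ≈ 2.097.
|E| > 1: supply is elastic over this range.

2.097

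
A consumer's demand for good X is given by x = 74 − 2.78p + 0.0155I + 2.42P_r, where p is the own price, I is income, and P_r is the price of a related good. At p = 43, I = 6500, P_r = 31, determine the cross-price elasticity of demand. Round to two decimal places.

First evaluate x: 74 − 2.78(43) + 0.0155(6500) + 2.42(31) = 74 − 119.54 + 100.75 + 75.02 = 130.23.
∂x/∂P_r = +2.42, so E_xy = 2.42·(31/130.23) ≈ 0.58.
E_xy > 0: the goods are substitutes.

0.58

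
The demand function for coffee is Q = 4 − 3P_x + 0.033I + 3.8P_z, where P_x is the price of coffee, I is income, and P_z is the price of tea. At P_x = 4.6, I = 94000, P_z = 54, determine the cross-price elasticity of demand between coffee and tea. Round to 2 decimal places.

First evaluate Q: 4 − 3(4.6) + 0.033(94000) + 3.8(54) = 4 − 13.8 + 3102 + 205.2 = 3297.4.
∂Q/∂P_z = +3.8, so E_xy = 3.8·(54/3297.4) ≈ 0.06.
E_xy > 0: the goods are substitutes.

0.06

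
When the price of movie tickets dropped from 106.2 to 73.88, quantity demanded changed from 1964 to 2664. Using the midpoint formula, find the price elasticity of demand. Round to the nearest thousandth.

-0.843

%Δq = (2664 − 1964)/[(1964 + 2664)/2] = 700/2314 ≈ 0.3025.
%Δp = (73.88 − 106.2)/[(106.2 + 73.88)/2] = -32.32/90.04 ≈ -0.3590.
Arc elasticity E = %Δq/%Δp ≈ 0.3025/-0.3590 ≈ -0.843.
|E| < 1: demand is inelastic over this range.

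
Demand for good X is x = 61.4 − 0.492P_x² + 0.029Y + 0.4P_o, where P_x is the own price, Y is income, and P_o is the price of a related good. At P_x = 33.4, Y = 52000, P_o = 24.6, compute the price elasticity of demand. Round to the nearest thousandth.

-1.065

Substituting, x = 61.4 − 0.492(33.4)² + 0.029(52000) + 0.4(24.6) = 61.4 − 548.8555 + 1508 + 9.84 = 1030.3845.
∂x/∂P_x = −2·0.492·P_x = -32.8656, so E_p = -32.8656·(33.4/1030.3845) ≈ -1.065.
|E_p| > 1: demand is elastic.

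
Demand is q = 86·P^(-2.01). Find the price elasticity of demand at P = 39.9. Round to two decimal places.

For a Cobb–Douglas (constant-elasticity) form q = A·P^α·…, the elasticity with respect to P equals the exponent α at every point.
Here the exponent on P is -2.01, so the price elasticity of demand is -2.01.

-2.01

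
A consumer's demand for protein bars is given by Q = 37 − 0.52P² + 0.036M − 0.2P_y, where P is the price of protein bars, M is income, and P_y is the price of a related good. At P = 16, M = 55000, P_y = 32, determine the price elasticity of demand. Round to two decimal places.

-0.14

Substituting, Q = 37 − 0.52(16)² + 0.036(55000) − 0.2(32) = 37 − 133.12 + 1980 − 6.4 = 1877.48.
∂Q/∂P = −2·0.52·P = -16.64, so E_p = -16.64·(16/1877.48) ≈ -0.14.
|E_p| < 1: demand is inelastic.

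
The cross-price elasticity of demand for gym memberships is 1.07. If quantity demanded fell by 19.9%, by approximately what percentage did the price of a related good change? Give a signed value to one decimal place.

%ΔQ ≈ E × %ΔP_y ⇒ %ΔP_y = %ΔQ / E = (-19.9%)/(1.07) ≈ -18.6%.

-18.6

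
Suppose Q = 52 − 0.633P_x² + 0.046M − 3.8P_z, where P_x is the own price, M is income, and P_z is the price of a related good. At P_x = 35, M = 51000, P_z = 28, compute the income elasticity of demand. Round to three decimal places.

1.547

Evaluating quantity at (P_x, M, P_z) gives Q = 52 − 0.633(35)² + 0.046(51000) − 3.8(28) = 52 − 775.425 + 2346 − 106.4 = 1516.175.
∂Q/∂M = +0.046, so E_I = 0.046·(51000/1516.175) ≈ 1.547.
E_I > 1: normal good (luxury).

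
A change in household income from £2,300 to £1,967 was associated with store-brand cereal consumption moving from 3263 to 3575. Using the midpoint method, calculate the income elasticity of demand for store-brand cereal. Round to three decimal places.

%ΔQ = (3575 − 3263)/[(3263+3575)/2] = 312/3419 ≈ 0.0913.
%ΔI = (1,967 − 2,300)/[(2,300+1,967)/2] = -333/2133.5 ≈ -0.1561.
E_I = %ΔQ/%ΔI ≈ -0.585.
E_I < 0: inferior good.

-0.585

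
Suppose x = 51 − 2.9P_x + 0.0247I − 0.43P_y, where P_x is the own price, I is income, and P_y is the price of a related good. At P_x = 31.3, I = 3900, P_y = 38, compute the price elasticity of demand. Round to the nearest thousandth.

Substituting, x = 51 − 2.9(31.3) + 0.0247(3900) − 0.43(38) = 51 − 90.77 + 96.33 − 16.34 = 40.22.
∂x/∂P_x = −2.9, so E_p = (−2.9)·(31.3/40.22) ≈ -2.257.
|E_p| > 1: demand is elastic.

-2.257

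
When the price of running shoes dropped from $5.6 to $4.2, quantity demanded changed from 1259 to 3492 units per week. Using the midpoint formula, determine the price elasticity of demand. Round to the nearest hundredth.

%ΔQ = (3492 − 1259)/[(1259 + 3492)/2] = 2233/2375.5 ≈ 0.9400.
%ΔP = (4.2 − 5.6)/[(5.6 + 4.2)/2] = -1.4/4.9 ≈ -0.2857.
Arc elasticity E = %ΔQ/%ΔP ≈ 0.9400/-0.2857 ≈ -3.29.
|E| > 1: demand is elastic over this range.

-3.29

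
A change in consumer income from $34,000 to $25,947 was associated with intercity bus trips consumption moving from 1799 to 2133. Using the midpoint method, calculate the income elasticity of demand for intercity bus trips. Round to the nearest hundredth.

%ΔQ = (2133 − 1799)/[(1799+2133)/2] = 334/1966 ≈ 0.1699.
%ΔY = (25,947 − 34,000)/[(34,000+25,947)/2] = -8053/29973.5 ≈ -0.2687.
E_I = %ΔQ/%ΔY ≈ -0.63.
E_I < 0: inferior good.

-0.63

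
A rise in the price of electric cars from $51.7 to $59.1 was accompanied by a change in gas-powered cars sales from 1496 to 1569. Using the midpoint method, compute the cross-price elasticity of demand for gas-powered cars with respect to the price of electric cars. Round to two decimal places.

0.36

%ΔQ_x = (1569 − 1496)/[(1496+1569)/2] = 73/1532.5 ≈ 0.0476.
%ΔP_y = (59.1 − 51.7)/[(51.7+59.1)/2] ≈ 0.1336.
E_xy = 0.0476/0.1336 ≈ 0.36.
E_xy > 0, so gas-powered cars and electric cars are substitutes.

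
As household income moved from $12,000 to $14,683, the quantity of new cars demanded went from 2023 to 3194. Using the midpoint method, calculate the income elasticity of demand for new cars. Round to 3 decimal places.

%ΔQ = (3194 − 2023)/[(2023+3194)/2] = 1171/2608.5 ≈ 0.4489.
%ΔI = (14,683 − 12,000)/[(12,000+14,683)/2] = 2683/13341.5 ≈ 0.2011.
E_I = %ΔQ/%ΔI ≈ 2.232.
E_I > 1: normal good (luxury).

2.232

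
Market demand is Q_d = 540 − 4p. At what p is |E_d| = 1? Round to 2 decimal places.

67.50

For linear demand Q_d = a − bp, E = −bp/(a − bp). |E| = 1 ⇒ bp = a − bp ⇒ p = a/(2b).
p = 540/(2·4) = 67.50.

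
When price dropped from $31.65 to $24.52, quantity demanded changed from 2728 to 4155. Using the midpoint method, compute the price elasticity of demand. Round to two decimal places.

-1.63

%ΔQ = (4155 − 2728)/[(2728 + 4155)/2] = 1427/3441.5 ≈ 0.4146.
%Δp = (24.52 − 31.65)/[(31.65 + 24.52)/2] = -7.13/28.085 ≈ -0.2539.
Arc elasticity E = %ΔQ/%Δp ≈ 0.4146/-0.2539 ≈ -1.63.
|E| > 1: demand is elastic over this range.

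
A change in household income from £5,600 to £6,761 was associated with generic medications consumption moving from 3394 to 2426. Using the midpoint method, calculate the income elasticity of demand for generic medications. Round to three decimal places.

%ΔQ = (2426 − 3394)/[(3394+2426)/2] = -968/2910 ≈ -0.3326.
%ΔY = (6,761 − 5,600)/[(5,600+6,761)/2] = 1161/6180.5 ≈ 0.1878.
E_I = %ΔQ/%ΔY ≈ -1.771.
E_I < 0: inferior good.

-1.771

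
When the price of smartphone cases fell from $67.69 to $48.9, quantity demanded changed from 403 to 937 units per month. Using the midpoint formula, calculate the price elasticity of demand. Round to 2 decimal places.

%Δq = (937 − 403)/[(403 + 937)/2] = 534/670 ≈ 0.7970.
%ΔP = (48.9 − 67.69)/[(67.69 + 48.9)/2] = -18.79/58.295 ≈ -0.3223.
Arc elasticity E = %Δq/%ΔP ≈ 0.7970/-0.3223 ≈ -2.47.
|E| > 1: demand is elastic over this range.

-2.47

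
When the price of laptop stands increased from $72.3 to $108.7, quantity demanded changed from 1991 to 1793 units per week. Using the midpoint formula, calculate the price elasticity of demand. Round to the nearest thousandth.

%ΔQ = (1793 − 1991)/[(1991 + 1793)/2] = -198/1892 ≈ -0.1047.
%Δp = (108.7 − 72.3)/[(72.3 + 108.7)/2] = 36.4/90.5 ≈ 0.4022.
Arc elasticity E = %ΔQ/%Δp ≈ -0.1047/0.4022 ≈ -0.260.
|E| < 1: demand is inelastic over this range.

-0.260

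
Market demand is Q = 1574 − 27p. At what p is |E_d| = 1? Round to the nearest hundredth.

For linear demand Q = a − bp, E = −bp/(a − bp). |E| = 1 ⇒ bp = a − bp ⇒ p = a/(2b).
p = 1574/(2·27) ≈ 29.15.

29.15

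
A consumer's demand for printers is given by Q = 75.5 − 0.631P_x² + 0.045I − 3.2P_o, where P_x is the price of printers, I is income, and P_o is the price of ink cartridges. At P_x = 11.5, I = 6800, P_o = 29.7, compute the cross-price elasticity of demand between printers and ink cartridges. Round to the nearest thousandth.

First evaluate Q: 75.5 − 0.631(11.5)² + 0.045(6800) − 3.2(29.7) = 75.5 − 83.4498 + 306 − 95.04 = 203.0103.
∂Q/∂P_o = −3.2, so E_xy = -3.2·(29.7/203.0103) ≈ -0.468.
E_xy < 0: the goods are complements.

-0.468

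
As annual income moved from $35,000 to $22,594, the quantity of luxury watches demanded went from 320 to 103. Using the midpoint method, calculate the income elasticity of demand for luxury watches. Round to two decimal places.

2.38

%ΔQ = (103 − 320)/[(320+103)/2] = -217/211.5 ≈ -1.0260.
%ΔY = (22,594 − 35,000)/[(35,000+22,594)/2] = -12406/28797 ≈ -0.4308.
E_I = %ΔQ/%ΔY ≈ 2.38.
E_I > 1: normal good (luxury).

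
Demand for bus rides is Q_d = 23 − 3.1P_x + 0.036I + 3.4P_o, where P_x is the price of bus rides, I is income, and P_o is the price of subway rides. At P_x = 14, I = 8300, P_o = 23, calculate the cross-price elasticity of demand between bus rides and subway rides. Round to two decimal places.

At the given point, Q_d = 23 − 3.1(14) + 0.036(8300) + 3.4(23) = 23 − 43.4 + 298.8 + 78.2 = 356.6.
∂Q_d/∂P_o = +3.4, so E_xy = 3.4·(23/356.6) ≈ 0.22.
E_xy > 0: the goods are substitutes.

0.22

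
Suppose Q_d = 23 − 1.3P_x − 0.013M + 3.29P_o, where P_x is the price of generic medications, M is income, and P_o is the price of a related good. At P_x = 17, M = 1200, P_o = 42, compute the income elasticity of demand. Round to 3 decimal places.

Substituting, Q_d = 23 − 1.3(17) − 0.013(1200) + 3.29(42) = 23 − 22.1 − 15.6 + 138.18 = 123.48.
∂Q_d/∂M = −0.013, so E_I = -0.013·(1200/123.48) ≈ -0.126.
E_I < 0: inferior good.

-0.126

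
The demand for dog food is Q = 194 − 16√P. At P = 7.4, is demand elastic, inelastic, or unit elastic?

inelastic

At P = 7.4, Q = 150.4753.
dQ/dP = −16/(2√P) = −16/(2·2.7203).
Point elasticity E = (dQ/dP)·(P/Q) = -2.9409 × 7.4/150.4753 ≈ -0.145.
|E| ≈ 0.145 < 1, so demand is inelastic.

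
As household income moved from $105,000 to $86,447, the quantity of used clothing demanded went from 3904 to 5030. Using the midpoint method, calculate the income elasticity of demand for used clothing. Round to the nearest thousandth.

-1.301

%ΔQ = (5030 − 3904)/[(3904+5030)/2] = 1126/4467 ≈ 0.2521.
%ΔY = (86,447 − 105,000)/[(105,000+86,447)/2] = -18553/95723.5 ≈ -0.1938.
E_I = %ΔQ/%ΔY ≈ -1.301.
E_I < 0: inferior good.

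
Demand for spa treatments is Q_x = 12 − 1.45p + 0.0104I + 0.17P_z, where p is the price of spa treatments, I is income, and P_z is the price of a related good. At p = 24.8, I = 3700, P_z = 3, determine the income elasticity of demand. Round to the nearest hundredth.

Evaluating quantity at (p, I, P_z) gives Q_x = 12 − 1.45(24.8) + 0.0104(3700) + 0.17(3) = 12 − 35.96 + 38.48 + 0.51 = 15.03.
∂Q_x/∂I = +0.0104, so E_I = 0.0104·(3700/15.03) ≈ 2.56.
E_I > 1: normal good (luxury).

2.56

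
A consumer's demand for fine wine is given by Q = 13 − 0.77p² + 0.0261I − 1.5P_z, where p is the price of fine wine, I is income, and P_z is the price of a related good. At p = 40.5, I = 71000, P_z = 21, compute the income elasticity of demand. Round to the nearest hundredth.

3.24

Substituting, Q = 13 − 0.77(40.5)² + 0.0261(71000) − 1.5(21) = 13 − 1262.9925 + 1853.1 − 31.5 = 571.6075.
∂Q/∂I = +0.0261, so E_I = 0.0261·(71000/571.6075) ≈ 3.24.
E_I > 1: normal good (luxury).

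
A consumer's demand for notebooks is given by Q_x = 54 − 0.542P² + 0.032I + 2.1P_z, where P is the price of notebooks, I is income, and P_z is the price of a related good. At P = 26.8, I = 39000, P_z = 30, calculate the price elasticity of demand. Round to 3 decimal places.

First evaluate Q_x: 54 − 0.542(26.8)² + 0.032(39000) + 2.1(30) = 54 − 389.2861 + 1248 + 63 = 975.7139.
∂Q_x/∂P = −2·0.542·P = -29.0512, so E_p = -29.0512·(26.8/975.7139) ≈ -0.798.
|E_p| < 1: demand is inelastic.

-0.798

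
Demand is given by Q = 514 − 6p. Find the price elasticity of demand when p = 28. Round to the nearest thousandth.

At p = 28, Q = 346.
dQ/dp = −6.
Point elasticity E = (dQ/dp)·(p/Q) = -6 × 28/346 ≈ -0.486.
|E| < 1, so demand is inelastic at this price.

-0.486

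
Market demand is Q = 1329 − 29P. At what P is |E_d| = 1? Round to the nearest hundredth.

22.91

For linear demand Q = a − bP, E = −bP/(a − bP). |E| = 1 ⇒ bP = a − bP ⇒ P = a/(2b).
P = 1329/(2·29) ≈ 22.91.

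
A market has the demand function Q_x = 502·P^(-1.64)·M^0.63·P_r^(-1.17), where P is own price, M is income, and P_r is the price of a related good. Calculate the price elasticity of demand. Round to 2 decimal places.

For a Cobb–Douglas (constant-elasticity) form Q_x = A·P^α·…, the elasticity with respect to P equals the exponent α at every point.
Here the exponent on P is -1.64, so the price elasticity of demand is -1.64.

-1.64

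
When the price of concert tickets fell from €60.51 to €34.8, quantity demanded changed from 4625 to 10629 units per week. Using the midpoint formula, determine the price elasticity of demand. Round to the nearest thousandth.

%ΔQ = (10629 − 4625)/[(4625 + 10629)/2] = 6004/7627 ≈ 0.7872.
%Δp = (34.8 − 60.51)/[(60.51 + 34.8)/2] = -25.71/47.655 ≈ -0.5395.
Arc elasticity E = %ΔQ/%Δp ≈ 0.7872/-0.5395 ≈ -1.459.
|E| > 1: demand is elastic over this range.

-1.459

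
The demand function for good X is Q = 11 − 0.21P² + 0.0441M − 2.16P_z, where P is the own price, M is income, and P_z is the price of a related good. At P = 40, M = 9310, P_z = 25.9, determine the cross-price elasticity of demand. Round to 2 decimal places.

-1.89

Evaluating quantity at (P, M, P_z) gives Q = 11 − 0.21(40)² + 0.0441(9310) − 2.16(25.9) = 11 − 336 + 410.571 − 55.944 = 29.627.
∂Q/∂P_z = −2.16, so E_xy = -2.16·(25.9/29.627) ≈ -1.89.
E_xy < 0: the goods are complements.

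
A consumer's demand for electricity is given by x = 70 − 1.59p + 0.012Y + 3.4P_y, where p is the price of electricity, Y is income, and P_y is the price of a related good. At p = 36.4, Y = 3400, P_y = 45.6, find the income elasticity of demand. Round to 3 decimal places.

0.196

At the given point, x = 70 − 1.59(36.4) + 0.012(3400) + 3.4(45.6) = 70 − 57.876 + 40.8 + 155.04 = 207.964.
∂x/∂Y = +0.012, so E_I = 0.012·(3400/207.964) ≈ 0.196.
E_I ∈ (0,1): normal good (necessity).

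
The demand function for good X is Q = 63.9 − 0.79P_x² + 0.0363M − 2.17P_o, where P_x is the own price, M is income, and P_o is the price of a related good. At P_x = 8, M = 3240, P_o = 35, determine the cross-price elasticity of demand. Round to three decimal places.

Q = 63.9 − 0.79(8)² + 0.0363(3240) − 2.17(35) = 63.9 − 50.56 + 117.612 − 75.95 = 55.002.
∂Q/∂P_o = −2.17, so E_xy = -2.17·(35/55.002) ≈ -1.381.
E_xy < 0: the goods are complements.

-1.381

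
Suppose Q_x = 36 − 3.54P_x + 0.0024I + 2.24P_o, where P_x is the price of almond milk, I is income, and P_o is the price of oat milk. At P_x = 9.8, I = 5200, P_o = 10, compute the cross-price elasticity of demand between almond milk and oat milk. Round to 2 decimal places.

0.62

Q_x = 36 − 3.54(9.8) + 0.0024(5200) + 2.24(10) = 36 − 34.692 + 12.48 + 22.4 = 36.188.
∂Q_x/∂P_o = +2.24, so E_xy = 2.24·(10/36.188) ≈ 0.62.
E_xy > 0: the goods are substitutes.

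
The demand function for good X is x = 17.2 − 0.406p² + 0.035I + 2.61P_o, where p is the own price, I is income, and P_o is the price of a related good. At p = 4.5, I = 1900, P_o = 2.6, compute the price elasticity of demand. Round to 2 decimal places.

-0.20

x = 17.2 − 0.406(4.5)² + 0.035(1900) + 2.61(2.6) = 17.2 − 8.2215 + 66.5 + 6.786 = 82.2645.
∂x/∂p = −2·0.406·p = -3.654, so E_p = -3.654·(4.5/82.2645) ≈ -0.20.
|E_p| < 1: demand is inelastic.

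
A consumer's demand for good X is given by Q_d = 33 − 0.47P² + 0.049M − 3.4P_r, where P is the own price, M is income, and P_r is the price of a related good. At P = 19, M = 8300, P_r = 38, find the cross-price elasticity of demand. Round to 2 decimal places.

-0.92

At the given point, Q_d = 33 − 0.47(19)² + 0.049(8300) − 3.4(38) = 33 − 169.67 + 406.7 − 129.2 = 140.83.
∂Q_d/∂P_r = −3.4, so E_xy = -3.4·(38/140.83) ≈ -0.92.
E_xy < 0: the goods are complements.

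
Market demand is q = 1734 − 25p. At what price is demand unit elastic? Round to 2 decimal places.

34.68

For linear demand q = a − bp, E = −bp/(a − bp). |E| = 1 ⇒ bp = a − bp ⇒ p = a/(2b).
p = 1734/(2·25) = 34.68.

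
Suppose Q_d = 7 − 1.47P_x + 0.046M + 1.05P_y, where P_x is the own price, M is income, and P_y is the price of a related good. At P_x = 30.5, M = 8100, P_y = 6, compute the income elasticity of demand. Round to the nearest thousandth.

1.092

Evaluating quantity at (P_x, M, P_y) gives Q_d = 7 − 1.47(30.5) + 0.046(8100) + 1.05(6) = 7 − 44.835 + 372.6 + 6.3 = 341.065.
∂Q_d/∂M = +0.046, so E_I = 0.046·(8100/341.065) ≈ 1.092.
E_I > 1: normal good (luxury).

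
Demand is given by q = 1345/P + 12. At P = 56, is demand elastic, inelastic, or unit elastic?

At P = 56, q = 36.0179.
dq/dP = −1345/P² = −0.4289.
Point elasticity E = (dq/dP)·(P/q) = -0.4289 × 56/36.0179 ≈ -0.667.
|E| ≈ 0.667 < 1, so demand is inelastic.

inelastic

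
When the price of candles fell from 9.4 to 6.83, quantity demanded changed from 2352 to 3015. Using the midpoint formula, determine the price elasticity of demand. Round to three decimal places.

%ΔQ = (3015 − 2352)/[(2352 + 3015)/2] = 663/2683.5 ≈ 0.2471.
%Δp = (6.83 − 9.4)/[(9.4 + 6.83)/2] = -2.57/8.115 ≈ -0.3167.
Arc elasticity E = %ΔQ/%Δp ≈ 0.2471/-0.3167 ≈ -0.780.
|E| < 1: demand is inelastic over this range.

-0.780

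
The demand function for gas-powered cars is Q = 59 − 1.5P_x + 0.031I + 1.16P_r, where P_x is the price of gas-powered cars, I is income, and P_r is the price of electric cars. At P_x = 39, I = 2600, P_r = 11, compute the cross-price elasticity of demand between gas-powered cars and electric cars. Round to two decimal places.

First evaluate Q: 59 − 1.5(39) + 0.031(2600) + 1.16(11) = 59 − 58.5 + 80.6 + 12.76 = 93.86.
∂Q/∂P_r = +1.16, so E_xy = 1.16·(11/93.86) ≈ 0.14.
E_xy > 0: the goods are substitutes.

0.14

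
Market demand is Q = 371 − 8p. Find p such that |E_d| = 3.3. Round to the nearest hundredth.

35.59

Set −bp/(a − bp) = −3.3 ⇒ bp = 3.3(a − bp) ⇒ bp(1+3.3) = 3.3·a.
p = 3.3·371/(8·4.3) ≈ 35.59.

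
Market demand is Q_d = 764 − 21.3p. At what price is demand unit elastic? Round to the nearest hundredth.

For linear demand Q_d = a − bp, E = −bp/(a − bp). |E| = 1 ⇒ bp = a − bp ⇒ p = a/(2b).
p = 764/(2·21.3) ≈ 17.93.

17.93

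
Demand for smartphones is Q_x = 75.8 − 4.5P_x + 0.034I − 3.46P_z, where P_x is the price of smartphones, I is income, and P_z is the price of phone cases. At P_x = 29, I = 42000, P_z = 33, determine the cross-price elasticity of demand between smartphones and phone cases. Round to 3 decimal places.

-0.091

At the given point, Q_x = 75.8 − 4.5(29) + 0.034(42000) − 3.46(33) = 75.8 − 130.5 + 1428 − 114.18 = 1259.12.
∂Q_x/∂P_z = −3.46, so E_xy = -3.46·(33/1259.12) ≈ -0.091.
E_xy < 0: the goods are complements.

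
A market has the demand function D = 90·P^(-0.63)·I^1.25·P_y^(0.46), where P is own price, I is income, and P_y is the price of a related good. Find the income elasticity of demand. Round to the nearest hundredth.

1.25

For a Cobb–Douglas (constant-elasticity) form D = A·I^α·…, the elasticity with respect to I equals the exponent α at every point.
Here the exponent on I is 1.25, so the income elasticity of demand is 1.25.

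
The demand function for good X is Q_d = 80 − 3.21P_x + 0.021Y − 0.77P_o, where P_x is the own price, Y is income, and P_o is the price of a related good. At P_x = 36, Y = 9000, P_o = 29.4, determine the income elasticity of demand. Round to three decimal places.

1.445

First evaluate Q_d: 80 − 3.21(36) + 0.021(9000) − 0.77(29.4) = 80 − 115.56 + 189 − 22.638 = 130.802.
∂Q_d/∂Y = +0.021, so E_I = 0.021·(9000/130.802) ≈ 1.445.
E_I > 1: normal good (luxury).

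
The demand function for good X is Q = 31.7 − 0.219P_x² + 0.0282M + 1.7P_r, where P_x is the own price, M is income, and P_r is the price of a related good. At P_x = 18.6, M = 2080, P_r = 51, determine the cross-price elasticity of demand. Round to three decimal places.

0.856

First evaluate Q: 31.7 − 0.219(18.6)² + 0.0282(2080) + 1.7(51) = 31.7 − 75.7652 + 58.656 + 86.7 = 101.2908.
∂Q/∂P_r = +1.7, so E_xy = 1.7·(51/101.2908) ≈ 0.856.
E_xy > 0: the goods are substitutes.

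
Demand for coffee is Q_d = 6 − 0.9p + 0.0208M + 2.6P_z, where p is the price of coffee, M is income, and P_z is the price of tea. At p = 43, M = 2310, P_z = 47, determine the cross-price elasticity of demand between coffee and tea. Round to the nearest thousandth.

0.888

At the given point, Q_d = 6 − 0.9(43) + 0.0208(2310) + 2.6(47) = 6 − 38.7 + 48.048 + 122.2 = 137.548.
∂Q_d/∂P_z = +2.6, so E_xy = 2.6·(47/137.548) ≈ 0.888.
E_xy > 0: the goods are substitutes.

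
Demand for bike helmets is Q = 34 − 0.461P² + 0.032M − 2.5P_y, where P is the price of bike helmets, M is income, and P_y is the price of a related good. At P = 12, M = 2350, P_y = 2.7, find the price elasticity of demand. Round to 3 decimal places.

-3.681

Q = 34 − 0.461(12)² + 0.032(2350) − 2.5(2.7) = 34 − 66.384 + 75.2 − 6.75 = 36.066.
∂Q/∂P = −2·0.461·P = -11.064, so E_p = -11.064·(12/36.066) ≈ -3.681.
|E_p| > 1: demand is elastic.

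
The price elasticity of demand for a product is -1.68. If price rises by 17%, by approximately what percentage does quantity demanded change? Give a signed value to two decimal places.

%ΔQ ≈ E × %ΔP = (-1.68) × (17%) = -28.56%.

-28.56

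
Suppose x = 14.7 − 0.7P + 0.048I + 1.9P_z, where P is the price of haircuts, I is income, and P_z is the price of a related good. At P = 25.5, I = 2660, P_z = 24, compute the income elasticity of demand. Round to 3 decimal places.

0.750

First evaluate x: 14.7 − 0.7(25.5) + 0.048(2660) + 1.9(24) = 14.7 − 17.85 + 127.68 + 45.6 = 170.13.
∂x/∂I = +0.048, so E_I = 0.048·(2660/170.13) ≈ 0.750.
E_I ∈ (0,1): normal good (necessity).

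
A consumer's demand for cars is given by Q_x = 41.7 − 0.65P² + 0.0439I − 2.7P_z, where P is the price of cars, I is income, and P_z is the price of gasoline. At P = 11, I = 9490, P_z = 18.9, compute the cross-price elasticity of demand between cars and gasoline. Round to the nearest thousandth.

-0.155

Q_x = 41.7 − 0.65(11)² + 0.0439(9490) − 2.7(18.9) = 41.7 − 78.65 + 416.611 − 51.03 = 328.631.
∂Q_x/∂P_z = −2.7, so E_xy = -2.7·(18.9/328.631) ≈ -0.155.
E_xy < 0: the goods are complements.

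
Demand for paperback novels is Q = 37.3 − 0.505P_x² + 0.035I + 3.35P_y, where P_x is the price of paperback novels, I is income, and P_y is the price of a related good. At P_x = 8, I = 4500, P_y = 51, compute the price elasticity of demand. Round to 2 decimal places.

-0.19

Q = 37.3 − 0.505(8)² + 0.035(4500) + 3.35(51) = 37.3 − 32.32 + 157.5 + 170.85 = 333.33.
∂Q/∂P_x = −2·0.505·P_x = -8.08, so E_p = -8.08·(8/333.33) ≈ -0.19.
|E_p| < 1: demand is inelastic.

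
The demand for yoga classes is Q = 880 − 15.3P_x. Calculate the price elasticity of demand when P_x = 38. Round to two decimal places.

At P_x = 38, Q = 298.6.
dQ/dP_x = −15.3.
Point elasticity E = (dQ/dP_x)·(P_x/Q) = -15.3 × 38/298.6 ≈ -1.95.
|E| > 1, so demand is elastic at this price.

-1.95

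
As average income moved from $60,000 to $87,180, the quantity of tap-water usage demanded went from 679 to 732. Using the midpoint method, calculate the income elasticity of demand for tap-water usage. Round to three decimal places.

0.203

%ΔQ = (732 − 679)/[(679+732)/2] = 53/705.5 ≈ 0.0751.
%ΔY = (87,180 − 60,000)/[(60,000+87,180)/2] = 27180/73590 ≈ 0.3693.
E_I = %ΔQ/%ΔY ≈ 0.203.
E_I ∈ (0,1): normal good (necessity).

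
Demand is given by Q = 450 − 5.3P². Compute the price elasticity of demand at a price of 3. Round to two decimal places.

At P = 3, Q = 402.3.
dQ/dP = −2·5.3·P = −31.8.
Point elasticity E = (dQ/dP)·(P/Q) = -31.8 × 3/402.3 ≈ -0.24.
|E| < 1, so demand is inelastic at this price.

-0.24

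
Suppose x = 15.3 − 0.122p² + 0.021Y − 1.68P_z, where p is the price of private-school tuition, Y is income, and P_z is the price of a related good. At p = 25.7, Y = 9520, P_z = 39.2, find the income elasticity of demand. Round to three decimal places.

2.906

Evaluating quantity at (p, Y, P_z) gives x = 15.3 − 0.122(25.7)² + 0.021(9520) − 1.68(39.2) = 15.3 − 80.5798 + 199.92 − 65.856 = 68.7842.
∂x/∂Y = +0.021, so E_I = 0.021·(9520/68.7842) ≈ 2.906.
E_I > 1: normal good (luxury).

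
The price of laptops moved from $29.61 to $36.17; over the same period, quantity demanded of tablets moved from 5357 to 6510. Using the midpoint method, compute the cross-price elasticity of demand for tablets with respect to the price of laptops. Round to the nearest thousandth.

0.974

%ΔQ_x = (6510 − 5357)/[(5357+6510)/2] = 1153/5933.5 ≈ 0.1943.
%ΔP_y = (36.17 − 29.61)/[(29.61+36.17)/2] ≈ 0.1995.
E_xy = 0.1943/0.1995 ≈ 0.974.
E_xy > 0, so tablets and laptops are substitutes.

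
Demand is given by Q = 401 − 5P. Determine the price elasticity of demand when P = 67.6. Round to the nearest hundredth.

-5.37

At P = 67.6, Q = 63.
dQ/dP = −5.
Point elasticity E = (dQ/dP)·(P/Q) = -5 × 67.6/63 ≈ -5.37.
|E| > 1, so demand is elastic at this price.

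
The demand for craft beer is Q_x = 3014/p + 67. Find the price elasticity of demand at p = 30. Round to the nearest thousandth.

At p = 30, Q_x = 167.4667.
dQ_x/dp = −3014/p² = −3.3489.
Point elasticity E = (dQ_x/dp)·(p/Q_x) = -3.3489 × 30/167.4667 ≈ -0.600.
|E| < 1, so demand is inelastic at this price.

-0.600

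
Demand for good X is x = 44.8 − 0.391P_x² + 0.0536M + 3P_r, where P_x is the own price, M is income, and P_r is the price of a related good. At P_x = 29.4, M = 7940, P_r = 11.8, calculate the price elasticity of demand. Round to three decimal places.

-4.028

Evaluating quantity at (P_x, M, P_r) gives x = 44.8 − 0.391(29.4)² + 0.0536(7940) + 3(11.8) = 44.8 − 337.9648 + 425.584 + 35.4 = 167.8192.
∂x/∂P_x = −2·0.391·P_x = -22.9908, so E_p = -22.9908·(29.4/167.8192) ≈ -4.028.
|E_p| > 1: demand is elastic.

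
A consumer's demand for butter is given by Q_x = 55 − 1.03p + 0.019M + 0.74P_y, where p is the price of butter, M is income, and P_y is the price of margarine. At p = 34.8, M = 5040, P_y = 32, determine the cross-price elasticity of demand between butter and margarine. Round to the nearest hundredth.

Substituting, Q_x = 55 − 1.03(34.8) + 0.019(5040) + 0.74(32) = 55 − 35.844 + 95.76 + 23.68 = 138.596.
∂Q_x/∂P_y = +0.74, so E_xy = 0.74·(32/138.596) ≈ 0.17.
E_xy > 0: the goods are substitutes.

0.17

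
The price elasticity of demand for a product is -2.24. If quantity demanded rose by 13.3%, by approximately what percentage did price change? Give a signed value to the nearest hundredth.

%ΔQ ≈ E × %ΔP ⇒ %ΔP = %ΔQ / E = (13.3%)/(-2.24) ≈ -5.94%.

-5.94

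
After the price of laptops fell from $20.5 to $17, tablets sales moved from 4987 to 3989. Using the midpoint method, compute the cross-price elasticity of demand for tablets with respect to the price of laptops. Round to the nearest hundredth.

%ΔQ_x = (3989 − 4987)/[(4987+3989)/2] = -998/4488 ≈ -0.2224.
%ΔP_y = (17 − 20.5)/[(20.5+17)/2] ≈ -0.1867.
E_xy = -0.2224/-0.1867 ≈ 1.19.
E_xy > 0, so tablets and laptops are substitutes.

1.19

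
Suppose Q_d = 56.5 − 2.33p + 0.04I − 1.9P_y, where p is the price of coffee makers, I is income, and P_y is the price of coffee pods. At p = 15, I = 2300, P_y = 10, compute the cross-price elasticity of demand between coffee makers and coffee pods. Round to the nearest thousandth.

-0.201

First evaluate Q_d: 56.5 − 2.33(15) + 0.04(2300) − 1.9(10) = 56.5 − 34.95 + 92 − 19 = 94.55.
∂Q_d/∂P_y = −1.9, so E_xy = -1.9·(10/94.55) ≈ -0.201.
E_xy < 0: the goods are complements.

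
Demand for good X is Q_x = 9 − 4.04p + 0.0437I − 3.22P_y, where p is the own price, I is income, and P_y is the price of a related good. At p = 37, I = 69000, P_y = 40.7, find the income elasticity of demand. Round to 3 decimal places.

1.099

Q_x = 9 − 4.04(37) + 0.0437(69000) − 3.22(40.7) = 9 − 149.48 + 3015.3 − 131.054 = 2743.766.
∂Q_x/∂I = +0.0437, so E_I = 0.0437·(69000/2743.766) ≈ 1.099.
E_I > 1: normal good (luxury).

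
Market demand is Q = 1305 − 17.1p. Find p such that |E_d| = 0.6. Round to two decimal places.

Set −bp/(a − bp) = −0.6 ⇒ bp = 0.6(a − bp) ⇒ bp(1+0.6) = 0.6·a.
p = 0.6·1305/(17.1·1.6) ≈ 28.62.

28.62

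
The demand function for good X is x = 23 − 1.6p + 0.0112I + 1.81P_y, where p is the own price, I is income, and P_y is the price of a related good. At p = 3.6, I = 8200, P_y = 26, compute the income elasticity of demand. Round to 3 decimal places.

0.588

Evaluating quantity at (p, I, P_y) gives x = 23 − 1.6(3.6) + 0.0112(8200) + 1.81(26) = 23 − 5.76 + 91.84 + 47.06 = 156.14.
∂x/∂I = +0.0112, so E_I = 0.0112·(8200/156.14) ≈ 0.588.
E_I ∈ (0,1): normal good (necessity).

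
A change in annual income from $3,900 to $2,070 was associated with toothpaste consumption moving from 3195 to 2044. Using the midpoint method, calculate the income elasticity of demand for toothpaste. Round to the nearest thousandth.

0.717

%ΔQ = (2044 − 3195)/[(3195+2044)/2] = -1151/2619.5 ≈ -0.4394.
%ΔI = (2,070 − 3,900)/[(3,900+2,070)/2] = -1830/2985 ≈ -0.6131.
E_I = %ΔQ/%ΔI ≈ 0.717.
E_I ∈ (0,1): normal good (necessity).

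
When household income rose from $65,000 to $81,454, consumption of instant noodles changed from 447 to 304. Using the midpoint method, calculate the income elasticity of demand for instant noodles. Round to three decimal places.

%ΔQ = (304 − 447)/[(447+304)/2] = -143/375.5 ≈ -0.3808.
%ΔM = (81,454 − 65,000)/[(65,000+81,454)/2] = 16454/73227 ≈ 0.2247.
E_I = %ΔQ/%ΔM ≈ -1.695.
E_I < 0: inferior good.

-1.695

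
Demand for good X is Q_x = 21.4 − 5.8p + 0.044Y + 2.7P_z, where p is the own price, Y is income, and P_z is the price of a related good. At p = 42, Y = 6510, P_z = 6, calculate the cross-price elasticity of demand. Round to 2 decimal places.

Evaluating quantity at (p, Y, P_z) gives Q_x = 21.4 − 5.8(42) + 0.044(6510) + 2.7(6) = 21.4 − 243.6 + 286.44 + 16.2 = 80.44.
∂Q_x/∂P_z = +2.7, so E_xy = 2.7·(6/80.44) ≈ 0.20.
E_xy > 0: the goods are substitutes.

0.20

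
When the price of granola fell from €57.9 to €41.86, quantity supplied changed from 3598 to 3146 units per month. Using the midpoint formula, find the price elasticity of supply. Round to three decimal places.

%Δq = (3146 − 3598)/[(3598 + 3146)/2] = -452/3372 ≈ -0.1340.
%Δp = (41.86 − 57.9)/[(57.9 + 41.86)/2] = -16.04/49.88 ≈ -0.3216.
Arc elasticity E = %Δq/%Δp ≈ -0.1340/-0.3216 ≈ 0.417.
|E| < 1: supply is inelastic over this range.

0.417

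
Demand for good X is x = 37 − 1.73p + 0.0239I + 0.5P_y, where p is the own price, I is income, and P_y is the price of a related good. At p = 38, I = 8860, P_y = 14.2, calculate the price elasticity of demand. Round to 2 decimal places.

At the given point, x = 37 − 1.73(38) + 0.0239(8860) + 0.5(14.2) = 37 − 65.74 + 211.754 + 7.1 = 190.114.
∂x/∂p = −1.73, so E_p = (−1.73)·(38/190.114) ≈ -0.35.
|E_p| < 1: demand is inelastic.

-0.35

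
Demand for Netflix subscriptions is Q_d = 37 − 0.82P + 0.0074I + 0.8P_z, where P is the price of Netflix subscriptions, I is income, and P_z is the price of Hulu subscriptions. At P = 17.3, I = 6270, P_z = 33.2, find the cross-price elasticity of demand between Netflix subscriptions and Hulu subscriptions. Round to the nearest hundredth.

At the given point, Q_d = 37 − 0.82(17.3) + 0.0074(6270) + 0.8(33.2) = 37 − 14.186 + 46.398 + 26.56 = 95.772.
∂Q_d/∂P_z = +0.8, so E_xy = 0.8·(33.2/95.772) ≈ 0.28.
E_xy > 0: the goods are substitutes.

0.28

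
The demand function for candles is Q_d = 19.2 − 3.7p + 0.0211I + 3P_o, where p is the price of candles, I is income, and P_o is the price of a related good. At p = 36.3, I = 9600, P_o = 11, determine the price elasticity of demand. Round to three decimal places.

First evaluate Q_d: 19.2 − 3.7(36.3) + 0.0211(9600) + 3(11) = 19.2 − 134.31 + 202.56 + 33 = 120.45.
∂Q_d/∂p = −3.7, so E_p = (−3.7)·(36.3/120.45) ≈ -1.115.
|E_p| > 1: demand is elastic.

-1.115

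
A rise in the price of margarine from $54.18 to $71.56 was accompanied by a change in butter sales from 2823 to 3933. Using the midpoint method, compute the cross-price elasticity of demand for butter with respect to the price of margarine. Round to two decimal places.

1.19

%ΔQ_x = (3933 − 2823)/[(2823+3933)/2] = 1110/3378 ≈ 0.3286.
%ΔP_y = (71.56 − 54.18)/[(54.18+71.56)/2] ≈ 0.2764.
E_xy = 0.3286/0.2764 ≈ 1.19.
E_xy > 0, so butter and margarine are substitutes.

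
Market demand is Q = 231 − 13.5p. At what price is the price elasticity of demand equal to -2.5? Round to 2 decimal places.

12.22

Set −bp/(a − bp) = −2.5 ⇒ bp = 2.5(a − bp) ⇒ bp(1+2.5) = 2.5·a.
p = 2.5·231/(13.5·3.5) ≈ 12.22.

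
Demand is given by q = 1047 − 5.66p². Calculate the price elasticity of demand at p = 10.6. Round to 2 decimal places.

At p = 10.6, q = 411.0424.
dq/dp = −2·5.66·p = −119.992.
Point elasticity E = (dq/dp)·(p/q) = -119.992 × 10.6/411.0424 ≈ -3.09.
|E| > 1, so demand is elastic at this price.

-3.09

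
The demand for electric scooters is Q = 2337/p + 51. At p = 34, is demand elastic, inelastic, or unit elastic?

At p = 34, Q = 119.7353.
dQ/dp = −2337/p² = −2.0216.
Point elasticity E = (dQ/dp)·(p/Q) = -2.0216 × 34/119.7353 ≈ -0.574.
|E| ≈ 0.574 < 1, so demand is inelastic.

inelastic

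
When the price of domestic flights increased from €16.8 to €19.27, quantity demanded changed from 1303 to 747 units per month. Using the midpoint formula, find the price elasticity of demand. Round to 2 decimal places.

-3.96

%ΔQ = (747 − 1303)/[(1303 + 747)/2] = -556/1025 ≈ -0.5424.
%Δp = (19.27 − 16.8)/[(16.8 + 19.27)/2] = 2.47/18.035 ≈ 0.1370.
Arc elasticity E = %ΔQ/%Δp ≈ -0.5424/0.1370 ≈ -3.96.
|E| > 1: demand is elastic over this range.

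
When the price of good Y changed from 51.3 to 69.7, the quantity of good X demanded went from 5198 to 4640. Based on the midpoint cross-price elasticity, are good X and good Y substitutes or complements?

%ΔQ_x = (4640 − 5198)/[(5198+4640)/2] = -558/4919 ≈ -0.1134.
%ΔP_y = (69.7 − 51.3)/[(51.3+69.7)/2] ≈ 0.3041.
E_xy = -0.1134/0.3041 ≈ -0.373.
E_xy < 0, so the goods are complements.

complements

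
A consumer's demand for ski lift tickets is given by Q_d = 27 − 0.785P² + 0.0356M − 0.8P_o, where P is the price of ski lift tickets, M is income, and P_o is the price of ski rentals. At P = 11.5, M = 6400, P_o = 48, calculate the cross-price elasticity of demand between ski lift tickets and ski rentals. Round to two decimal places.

-0.34

Evaluating quantity at (P, M, P_o) gives Q_d = 27 − 0.785(11.5)² + 0.0356(6400) − 0.8(48) = 27 − 103.8163 + 227.84 − 38.4 = 112.6238.
∂Q_d/∂P_o = −0.8, so E_xy = -0.8·(48/112.6238) ≈ -0.34.
E_xy < 0: the goods are complements.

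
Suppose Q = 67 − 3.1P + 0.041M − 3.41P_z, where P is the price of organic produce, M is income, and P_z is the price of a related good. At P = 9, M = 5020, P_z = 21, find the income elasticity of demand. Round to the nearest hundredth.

Evaluating quantity at (P, M, P_z) gives Q = 67 − 3.1(9) + 0.041(5020) − 3.41(21) = 67 − 27.9 + 205.82 − 71.61 = 173.31.
∂Q/∂M = +0.041, so E_I = 0.041·(5020/173.31) ≈ 1.19.
E_I > 1: normal good (luxury).

1.19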